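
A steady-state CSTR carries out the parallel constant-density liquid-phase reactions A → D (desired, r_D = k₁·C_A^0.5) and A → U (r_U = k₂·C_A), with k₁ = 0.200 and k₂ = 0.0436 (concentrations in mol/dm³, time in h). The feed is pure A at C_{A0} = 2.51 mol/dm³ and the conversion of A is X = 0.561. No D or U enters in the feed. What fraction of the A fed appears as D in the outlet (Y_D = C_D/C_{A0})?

Exit C_A = C_{A0}(1−X) = 2.51×0.439 = 1.102 mol/dm³.
Rates in a CSTR are evaluated at the outlet concentration: r_D = 0.200×1.102^0.5 = 0.2099, r_U = 0.0436×1.102 = 0.04804.
Fraction of consumed A going to D: r_D/(r_D+r_U) = 0.8138.
C_D = 0.8138·C_{A0}·X = 0.8138×2.51×0.561 = 1.15 mol/dm³; Y_D = C_D/C_{A0} = 0.457.

0.457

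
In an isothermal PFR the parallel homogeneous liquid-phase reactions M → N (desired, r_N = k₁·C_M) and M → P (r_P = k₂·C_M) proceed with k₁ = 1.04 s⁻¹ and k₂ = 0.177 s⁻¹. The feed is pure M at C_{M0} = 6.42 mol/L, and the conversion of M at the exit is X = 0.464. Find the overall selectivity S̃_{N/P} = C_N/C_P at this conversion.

C_M = C_{M0}(1−X) = 3.441 mol/L.
Both paths are first order in M, so the instantaneous fraction to N is constant: dC_N/d(−C_M) = k₁/(k₁+k₂) = 0.8546.
C_N = 0.8546·(C_{M0}−C_M) = 0.8546×2.979 = 2.55 mol/L.
C_P = (C_{M0}−C_M)−C_N = 0.4332 mol/L; S̃_{N/P} = 2.546/0.4332 = 5.88.

5.88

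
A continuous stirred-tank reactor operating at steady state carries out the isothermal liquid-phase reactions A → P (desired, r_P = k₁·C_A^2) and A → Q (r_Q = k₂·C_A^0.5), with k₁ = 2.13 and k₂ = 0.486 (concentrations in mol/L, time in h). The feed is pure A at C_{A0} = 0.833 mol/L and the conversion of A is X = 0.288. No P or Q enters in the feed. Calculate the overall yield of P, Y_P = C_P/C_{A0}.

Exit C_A = C_{A0}(1−X) = 0.833×0.712 = 0.5931 mol/L.
In a CSTR the entire volume is at exit conditions, so r_P = 2.13×0.5931^2 = 0.7493 and r_Q = 0.486×0.5931^0.5 = 0.3743.
Fraction of consumed A going to P: r_P/(r_P+r_Q) = 0.6669.
C_P = 0.6669·C_{A0}·X = 0.6669×0.833×0.288 = 0.160 mol/L; Y_P = C_P/C_{A0} = 0.192.

0.192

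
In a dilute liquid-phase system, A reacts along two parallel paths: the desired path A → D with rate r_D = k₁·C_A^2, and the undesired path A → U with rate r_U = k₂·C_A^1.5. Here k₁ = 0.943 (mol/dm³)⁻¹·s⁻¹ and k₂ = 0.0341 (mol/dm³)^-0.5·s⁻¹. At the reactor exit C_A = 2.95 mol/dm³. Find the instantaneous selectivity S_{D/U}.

47.5

S_{D/U} = r_D/r_U = (k₁·C_A^2)/(k₂·C_A^1.5) = (k₁/k₂)·C_A^0.5.
= (0.943×2.950^2) / (0.0341×2.950^1.5) = 8.206/0.1728 = 47.5.
Since the desired path is higher order in A, keeping C_A high (PFR or concentrated feed) favours D.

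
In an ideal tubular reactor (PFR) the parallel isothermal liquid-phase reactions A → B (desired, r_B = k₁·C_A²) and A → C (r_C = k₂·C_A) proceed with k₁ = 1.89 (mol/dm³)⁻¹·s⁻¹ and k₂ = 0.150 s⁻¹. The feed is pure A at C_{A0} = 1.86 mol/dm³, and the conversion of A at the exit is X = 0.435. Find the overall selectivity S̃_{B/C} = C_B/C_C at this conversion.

C_A = C_{A0}(1−X) = 1.051 mol/dm³.
Along a PFR/batch, dC_C/dC_A = −r_C/(r_B+r_C) = −k₂/(k₂+k₁·C_A).
Integrating from C_{A0} to C_A: C_C = (0.150/1.89)·ln[(0.150+1.89·1.86)/(0.150+1.89·1.05)] = 0.07937·ln(3.665/2.136) = 0.04285 mol/dm³.
Then C_B = (C_{A0}−C_A) − C_C = 0.8091 − 0.04285 = 0.7663 mol/dm³.
S̃_{B/C} = C_B/C_C = 0.7663/0.04285 = 17.9.

17.9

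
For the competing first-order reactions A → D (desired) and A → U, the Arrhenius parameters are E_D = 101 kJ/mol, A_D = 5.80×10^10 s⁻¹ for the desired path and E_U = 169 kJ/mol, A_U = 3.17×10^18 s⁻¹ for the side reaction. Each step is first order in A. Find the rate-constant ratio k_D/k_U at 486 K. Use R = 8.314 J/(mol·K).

0.373

Since both paths have the same order in A, the concentration cancels and S_{D/U} = k_D/k_U = (A_D/A_U)·exp[(E_U−E_D)/(RT)].
(E_U−E_D)/(RT) = (169−101)×10³/(8.314×486) = 68000/4041 = 16.83.
k_D/k_U = (5.80×10^10/3.17×10^18)·exp(16.83) = 1.830×10^-8 × 2.036×10^7 = 0.373.
Since E_D < E_U, lowering the temperature improves selectivity toward D.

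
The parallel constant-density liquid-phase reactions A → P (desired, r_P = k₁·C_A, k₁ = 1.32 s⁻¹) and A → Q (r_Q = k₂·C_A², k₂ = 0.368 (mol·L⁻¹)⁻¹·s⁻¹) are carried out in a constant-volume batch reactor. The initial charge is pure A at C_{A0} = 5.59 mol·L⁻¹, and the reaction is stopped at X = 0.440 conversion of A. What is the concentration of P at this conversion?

1.12 mol·L⁻¹

C_A = C_{A0}(1−X) = 3.130 mol·L⁻¹.
Along a PFR/batch, dC_P/dC_A = −r_P/(r_P+r_Q) = −k₁/(k₁+k₂·C_A).
Integrating from C_{A0} to C_A: C_P = (1.32/0.368)·ln[(1.32+0.368·5.59)/(1.32+0.368·3.13)] = 3.587·ln(3.377/2.472) = 1.119 mol·L⁻¹.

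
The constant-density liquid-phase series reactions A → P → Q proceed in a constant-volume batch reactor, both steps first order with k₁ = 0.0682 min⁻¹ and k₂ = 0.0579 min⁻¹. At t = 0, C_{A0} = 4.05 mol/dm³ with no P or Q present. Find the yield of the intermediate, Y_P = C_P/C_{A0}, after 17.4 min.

0.397

The intermediate concentration in a first-order A→B→C sequence is C_P = k₁C_{A0}(e^(−k₁t) − e^(−k₂t))/(k₂−k₁).
e^(−k₁t) = e^(−0.0682×17.4) = e^(−1.187) = 0.3052; e^(−k₂t) = e^(−1.007) = 0.3651.
C_P = 0.0682×4.05/(0.0579−0.0682) × (0.3052−0.3651) = (-26.82)×(-0.05991) = 1.607 mol/dm³.
Y_P = C_P/C_{A0} = 1.607/4.05 = 0.397.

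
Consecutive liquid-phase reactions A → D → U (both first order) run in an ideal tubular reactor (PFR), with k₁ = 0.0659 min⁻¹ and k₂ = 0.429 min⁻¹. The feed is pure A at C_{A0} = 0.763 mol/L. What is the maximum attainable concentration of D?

0.0834 mol/L

For a first-order series the maximum intermediate yield is C_{D,max}/C_{A0} = (k₁/k₂)^[k₂/(k₂−k₁)].
= (0.0659/0.429)^(0.429/(0.429−0.0659)) = (0.1536)^(1.181) = 0.1093.
C_{D,max} = 0.1093×0.763 = 0.0834 mol/L.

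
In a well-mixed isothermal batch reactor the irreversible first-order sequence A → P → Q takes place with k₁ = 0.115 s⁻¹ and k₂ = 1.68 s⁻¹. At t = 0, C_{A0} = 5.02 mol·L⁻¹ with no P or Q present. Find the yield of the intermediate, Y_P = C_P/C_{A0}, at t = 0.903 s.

0.0501

The intermediate concentration in a first-order A→B→C sequence is C_P = k₁C_{A0}(e^(−k₁t) − e^(−k₂t))/(k₂−k₁).
e^(−k₁t) = e^(−0.115×0.903) = e^(−0.1038) = 0.9014; e^(−k₂t) = e^(−1.517) = 0.2194.
C_P = 0.115×5.02/(1.68−0.115) × (0.9014−0.2194) = 0.3689×0.6820 = 0.2516 mol·L⁻¹.
Y_P = C_P/C_{A0} = 0.2516/5.02 = 0.0501.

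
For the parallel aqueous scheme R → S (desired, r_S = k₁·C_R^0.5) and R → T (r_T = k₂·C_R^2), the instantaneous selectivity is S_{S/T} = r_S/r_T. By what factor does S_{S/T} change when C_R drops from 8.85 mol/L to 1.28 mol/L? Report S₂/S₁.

18.2

S_{S/T} = (k₁/k₂)·C_R^-1.5, so S₂/S₁ = (C_{R,2}/C_{R,1})^-1.5.
= (1.28/8.85)^(-1.5) = (0.1446)^(-1.5) = 18.2.
Selectivity toward S rises as C_R falls — low-concentration operation is favoured.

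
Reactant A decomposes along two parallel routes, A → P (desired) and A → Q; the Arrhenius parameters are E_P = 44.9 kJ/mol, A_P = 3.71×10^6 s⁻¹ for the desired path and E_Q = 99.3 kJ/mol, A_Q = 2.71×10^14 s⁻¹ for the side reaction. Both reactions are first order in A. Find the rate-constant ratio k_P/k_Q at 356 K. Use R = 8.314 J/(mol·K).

Since both paths have the same order in A, the concentration cancels and S_{P/Q} = k_P/k_Q = (A_P/A_Q)·exp[(E_Q−E_P)/(RT)].
(E_Q−E_P)/(RT) = (99.3−44.9)×10³/(8.314×356) = 54400/2960 = 18.38.
k_P/k_Q = (3.71×10^6/2.71×10^14)·exp(18.38) = 1.369×10^-8 × 9.599×10^7 = 1.31.
Since E_P < E_Q, lowering the temperature improves selectivity toward P.

1.31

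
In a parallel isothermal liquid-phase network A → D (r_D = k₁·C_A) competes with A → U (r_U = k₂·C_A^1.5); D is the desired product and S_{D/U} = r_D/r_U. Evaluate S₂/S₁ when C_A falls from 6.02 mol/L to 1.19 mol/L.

2.25

S_{D/U} = (k₁/k₂)·C_A^-0.5, so S₂/S₁ = (C_{A,2}/C_{A,1})^-0.5.
= (1.19/6.02)^(-0.5) = (0.1977)^(-0.5) = 2.25.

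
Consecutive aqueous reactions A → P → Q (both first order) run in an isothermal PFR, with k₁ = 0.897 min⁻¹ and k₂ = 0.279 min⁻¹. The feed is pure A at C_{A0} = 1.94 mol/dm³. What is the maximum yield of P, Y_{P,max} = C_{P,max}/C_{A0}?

At the optimum, C_{P,max}/C_{A0} = (k₁/k₂)^[k₂/(k₂−k₁)].
= (0.897/0.279)^(0.279/(0.279−0.897)) = (3.215)^(-0.4515) = 0.5902.

0.590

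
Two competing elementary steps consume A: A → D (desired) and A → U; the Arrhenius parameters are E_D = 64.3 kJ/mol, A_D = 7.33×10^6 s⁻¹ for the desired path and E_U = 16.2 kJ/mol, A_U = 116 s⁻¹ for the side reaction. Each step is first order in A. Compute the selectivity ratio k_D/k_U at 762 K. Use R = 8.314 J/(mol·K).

31.9

With equal orders, S_{D/U} = k_D/k_U = (A_D/A_U)·exp[(E_U−E_D)/(RT)].
(E_U−E_D)/(RT) = (16.2−64.3)×10³/(8.314×762) = -48100/6335 = -7.592.
k_D/k_U = (7.33×10^6/116)·exp(-7.592) = 63190 × 5.043×10^-4 = 31.9.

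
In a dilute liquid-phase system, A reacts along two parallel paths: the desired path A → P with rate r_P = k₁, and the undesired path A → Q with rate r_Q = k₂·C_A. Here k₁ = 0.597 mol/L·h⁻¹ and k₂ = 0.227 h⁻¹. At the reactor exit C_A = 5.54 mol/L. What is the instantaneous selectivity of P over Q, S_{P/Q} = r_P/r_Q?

S_{P/Q} = r_P/r_Q = (k₁)/(k₂·C_A) = (k₁/k₂)·C_A⁻¹.
= (0.597) / (0.227×5.540) = 0.5970/1.258 = 0.475.
The undesired path is higher order in A, so low C_A (CSTR or dilute feed) favours P.

0.475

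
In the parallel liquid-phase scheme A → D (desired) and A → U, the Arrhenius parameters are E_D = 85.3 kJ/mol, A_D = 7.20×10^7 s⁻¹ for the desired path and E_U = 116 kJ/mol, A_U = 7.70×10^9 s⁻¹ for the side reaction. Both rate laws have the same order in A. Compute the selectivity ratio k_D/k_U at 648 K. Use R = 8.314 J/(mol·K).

2.79

Since both paths have the same order in A, the concentration cancels and S_{D/U} = k_D/k_U = (A_D/A_U)·exp[(E_U−E_D)/(RT)].
(E_U−E_D)/(RT) = (116−85.3)×10³/(8.314×648) = 30700/5387 = 5.698.
k_D/k_U = (7.20×10^7/7.70×10^9)·exp(5.698) = 0.009351 × 298.4 = 2.79.
Since E_D < E_U, lowering the temperature improves selectivity toward D.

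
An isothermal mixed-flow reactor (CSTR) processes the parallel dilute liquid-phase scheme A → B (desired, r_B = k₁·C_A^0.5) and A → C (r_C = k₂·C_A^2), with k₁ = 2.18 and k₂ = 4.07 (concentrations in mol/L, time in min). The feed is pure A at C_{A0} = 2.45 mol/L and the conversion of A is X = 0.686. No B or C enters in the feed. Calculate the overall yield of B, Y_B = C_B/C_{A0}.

0.304

Exit C_A = C_{A0}(1−X) = 2.45×0.314 = 0.7693 mol/L.
Rates in a CSTR are evaluated at the outlet concentration: r_B = 2.18×0.7693^0.5 = 1.912, r_C = 4.07×0.7693^2 = 2.409.
Fraction of consumed A going to B: r_B/(r_B+r_C) = 0.4425.
C_B = 0.4425·C_{A0}·X = 0.4425×2.45×0.686 = 0.744 mol/L; Y_B = C_B/C_{A0} = 0.304.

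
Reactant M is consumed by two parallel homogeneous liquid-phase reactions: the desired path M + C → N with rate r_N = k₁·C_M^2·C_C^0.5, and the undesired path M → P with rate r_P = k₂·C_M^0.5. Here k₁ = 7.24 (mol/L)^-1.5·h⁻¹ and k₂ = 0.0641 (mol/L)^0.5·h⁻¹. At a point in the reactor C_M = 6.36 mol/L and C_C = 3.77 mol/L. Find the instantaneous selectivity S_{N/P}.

S_{N/P} = r_N/r_P = (k₁·C_M^2·C_C^0.5)/(k₂·C_M^0.5) = (k₁/k₂)·C_M^1.5·C_C^0.5.
= (7.24×6.360^2×3.770^0.5) / (0.0641×6.360^0.5) = 568.6/0.1617 = 3518.
Since the desired path is higher order in M, keeping C_M high (PFR or concentrated feed) favours N.

3518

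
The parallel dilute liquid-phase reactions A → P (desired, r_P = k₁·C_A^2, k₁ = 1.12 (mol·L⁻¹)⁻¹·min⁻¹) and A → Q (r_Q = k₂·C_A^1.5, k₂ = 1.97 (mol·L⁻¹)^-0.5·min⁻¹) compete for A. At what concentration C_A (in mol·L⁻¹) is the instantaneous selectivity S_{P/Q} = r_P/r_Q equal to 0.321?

0.319 mol·L⁻¹

S_{P/Q} = (k₁/k₂)·C_A^0.5 ⇒ C_A = (S·k₂/k₁)^(2).
= (0.321×1.97/1.12)^(2) = (0.5646)^(2) = 0.319 mol·L⁻¹.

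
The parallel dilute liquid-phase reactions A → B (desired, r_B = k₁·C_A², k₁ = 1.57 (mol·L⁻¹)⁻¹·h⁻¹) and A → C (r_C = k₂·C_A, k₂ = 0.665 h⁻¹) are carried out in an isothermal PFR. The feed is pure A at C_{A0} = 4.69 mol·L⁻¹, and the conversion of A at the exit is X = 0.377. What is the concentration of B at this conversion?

1.59 mol·L⁻¹

C_A = C_{A0}(1−X) = 2.922 mol·L⁻¹.
Along a PFR/batch, dC_C/dC_A = −r_C/(r_B+r_C) = −k₂/(k₂+k₁·C_A).
Integrating from C_{A0} to C_A: C_C = (0.665/1.57)·ln[(0.665+1.57·4.69)/(0.665+1.57·2.92)] = 0.4236·ln(8.028/5.252) = 0.1797 mol·L⁻¹.
Then C_B = (C_{A0}−C_A) − C_C = 1.768 − 0.1797 = 1.588 mol·L⁻¹.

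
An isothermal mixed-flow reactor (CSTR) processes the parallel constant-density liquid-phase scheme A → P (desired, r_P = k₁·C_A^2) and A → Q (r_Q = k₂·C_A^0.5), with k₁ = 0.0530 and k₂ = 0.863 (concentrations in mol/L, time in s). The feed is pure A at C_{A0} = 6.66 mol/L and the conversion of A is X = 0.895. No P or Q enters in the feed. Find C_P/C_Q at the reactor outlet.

0.0359

Exit C_A = C_{A0}(1−X) = 6.66×0.105 = 0.6993 mol/L.
A CSTR operates uniformly at the exit composition, giving r_P = 0.02592 and r_Q = 0.7217 (each k·C_A^n at C_A = 0.6993).
Overall selectivity = C_P/C_Q = r_Pτ/(r_Qτ) = r_P/r_Q = 0.0359.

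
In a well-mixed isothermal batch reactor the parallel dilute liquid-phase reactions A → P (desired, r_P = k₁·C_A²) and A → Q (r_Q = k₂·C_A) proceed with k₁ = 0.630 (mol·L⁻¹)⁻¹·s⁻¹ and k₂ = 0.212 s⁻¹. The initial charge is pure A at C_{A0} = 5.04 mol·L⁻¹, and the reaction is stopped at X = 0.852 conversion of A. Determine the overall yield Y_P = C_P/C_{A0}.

C_A = C_{A0}(1−X) = 0.7459 mol·L⁻¹.
Along a PFR/batch, dC_Q/dC_A = −r_Q/(r_P+r_Q) = −k₂/(k₂+k₁·C_A).
Integrating from C_{A0} to C_A: C_Q = (0.212/0.630)·ln[(0.212+0.630·5.04)/(0.212+0.630·0.746)] = 0.3365·ln(3.387/0.6819) = 0.5394 mol·L⁻¹.
Then C_P = (C_{A0}−C_A) − C_Q = 4.294 − 0.5394 = 3.755 mol·L⁻¹.
Y_P = C_P/C_{A0} = 3.755/5.04 = 0.745.

0.745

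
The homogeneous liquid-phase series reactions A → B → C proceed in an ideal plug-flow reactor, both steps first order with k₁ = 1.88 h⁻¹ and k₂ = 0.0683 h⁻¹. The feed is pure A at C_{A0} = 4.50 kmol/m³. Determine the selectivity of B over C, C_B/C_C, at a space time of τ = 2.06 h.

The intermediate concentration in a first-order A→B→C sequence is C_B = k₁C_{A0}(e^(−k₁τ) − e^(−k₂τ))/(k₂−k₁).
e^(−k₁τ) = e^(−1.88×2.06) = e^(−3.873) = 0.02080; e^(−k₂τ) = e^(−0.1407) = 0.8688.
C_B = 1.88×4.50/(0.0683−1.88) × (0.02080−0.8688) = (-4.670)×(-0.8480) = 3.960 kmol/m³.
C_A = C_{A0}e^(−k₁τ) = 0.09360 kmol/m³, so C_C = C_{A0}−C_A−C_B = 0.4468 kmol/m³; C_B/C_C = 8.86.

8.86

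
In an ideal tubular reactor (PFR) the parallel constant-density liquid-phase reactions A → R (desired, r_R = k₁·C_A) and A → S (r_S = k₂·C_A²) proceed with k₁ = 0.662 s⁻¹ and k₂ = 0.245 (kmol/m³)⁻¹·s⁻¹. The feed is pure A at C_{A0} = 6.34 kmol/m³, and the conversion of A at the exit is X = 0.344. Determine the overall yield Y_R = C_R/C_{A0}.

0.118

C_A = C_{A0}(1−X) = 4.159 kmol/m³.
Along a PFR/batch, dC_R/dC_A = −r_R/(r_R+r_S) = −k₁/(k₁+k₂·C_A).
Integrating from C_{A0} to C_A: C_R = (0.662/0.245)·ln[(0.662+0.245·6.34)/(0.662+0.245·4.16)] = 2.702·ln(2.215/1.681) = 0.7458 kmol/m³.
Y_R = C_R/C_{A0} = 0.7458/6.34 = 0.118.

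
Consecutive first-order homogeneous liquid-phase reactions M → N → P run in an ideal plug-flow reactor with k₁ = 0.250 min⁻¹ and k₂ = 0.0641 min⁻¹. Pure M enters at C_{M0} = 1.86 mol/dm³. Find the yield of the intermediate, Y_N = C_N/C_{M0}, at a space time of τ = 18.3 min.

0.402

The intermediate concentration in a first-order A→B→C sequence is C_N = k₁C_{M0}(e^(−k₁τ) − e^(−k₂τ))/(k₂−k₁).
e^(−k₁τ) = e^(−0.250×18.3) = e^(−4.575) = 0.01031; e^(−k₂τ) = e^(−1.173) = 0.3094.
C_N = 0.250×1.86/(0.0641−0.250) × (0.01031−0.3094) = (-2.501)×(-0.2991) = 0.7482 mol/dm³.
Y_N = C_N/C_{M0} = 0.7482/1.86 = 0.402.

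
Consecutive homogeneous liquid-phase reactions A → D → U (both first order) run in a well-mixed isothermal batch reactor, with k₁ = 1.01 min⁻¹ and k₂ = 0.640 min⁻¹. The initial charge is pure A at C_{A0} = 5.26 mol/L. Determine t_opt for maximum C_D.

Setting dC_D/dt = 0 gives t_opt = ln(k₂/k₁)/(k₂−k₁).
= ln(0.640/1.01)/(0.640−1.01) = ln(0.6337)/-0.3700 = -0.4562/-0.3700 = 1.23 min.

1.23 min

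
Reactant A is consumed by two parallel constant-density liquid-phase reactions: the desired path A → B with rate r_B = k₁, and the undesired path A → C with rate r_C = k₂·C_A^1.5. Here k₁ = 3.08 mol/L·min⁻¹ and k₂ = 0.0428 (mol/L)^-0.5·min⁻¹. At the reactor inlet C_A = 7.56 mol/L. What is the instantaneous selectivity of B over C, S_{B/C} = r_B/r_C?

S_{B/C} = r_B/r_C = (k₁)/(k₂·C_A^1.5) = (k₁/k₂)·C_A^-1.5.
= (3.08) / (0.0428×7.560^1.5) = 3.080/0.8897 = 3.46.

3.46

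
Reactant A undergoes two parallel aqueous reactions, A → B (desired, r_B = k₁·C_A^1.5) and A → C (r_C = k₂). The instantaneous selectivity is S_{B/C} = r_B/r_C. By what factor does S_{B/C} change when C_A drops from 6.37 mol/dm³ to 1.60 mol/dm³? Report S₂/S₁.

S_{B/C} = (k₁/k₂)·C_A^1.5, so S₂/S₁ = (C_{A,2}/C_{A,1})^1.5.
= (1.60/6.37)^1.5 = (0.2512)^1.5 = 0.126.
Selectivity toward B falls as C_A falls — high-concentration operation is favoured.

0.126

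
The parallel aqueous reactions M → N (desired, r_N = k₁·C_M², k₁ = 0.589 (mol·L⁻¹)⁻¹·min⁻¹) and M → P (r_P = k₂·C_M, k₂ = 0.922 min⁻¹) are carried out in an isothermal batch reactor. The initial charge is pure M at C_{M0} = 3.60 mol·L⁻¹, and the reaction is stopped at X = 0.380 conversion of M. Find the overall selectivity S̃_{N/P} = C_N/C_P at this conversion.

C_M = C_{M0}(1−X) = 2.232 mol·L⁻¹.
Along a PFR/batch, dC_P/dC_M = −r_P/(r_N+r_P) = −k₂/(k₂+k₁·C_M).
Integrating from C_{M0} to C_M: C_P = (0.922/0.589)·ln[(0.922+0.589·3.60)/(0.922+0.589·2.23)] = 1.565·ln(3.042/2.237) = 0.4816 mol·L⁻¹.
Then C_N = (C_{M0}−C_M) − C_P = 1.368 − 0.4816 = 0.8864 mol·L⁻¹.
S̃_{N/P} = C_N/C_P = 0.8864/0.4816 = 1.84.

1.84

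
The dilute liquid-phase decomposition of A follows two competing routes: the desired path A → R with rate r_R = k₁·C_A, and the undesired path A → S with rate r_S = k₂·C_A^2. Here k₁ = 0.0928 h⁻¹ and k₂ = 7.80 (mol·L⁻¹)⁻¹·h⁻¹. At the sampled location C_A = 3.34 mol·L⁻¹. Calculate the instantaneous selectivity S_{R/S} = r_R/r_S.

0.00356

S_{R/S} = r_R/r_S = (k₁·C_A)/(k₂·C_A^2) = (k₁/k₂)·C_A⁻¹.
= (0.0928×3.340) / (7.80×3.340^2) = 0.3100/87.01 = 0.00356.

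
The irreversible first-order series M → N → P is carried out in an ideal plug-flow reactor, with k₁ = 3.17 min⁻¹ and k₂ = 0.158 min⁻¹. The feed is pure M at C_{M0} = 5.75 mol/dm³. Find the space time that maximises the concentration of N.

Setting dC_N/dτ = 0 gives τ_opt = ln(k₂/k₁)/(k₂−k₁).
= ln(0.158/3.17)/(0.158−3.17) = ln(0.04984)/-3.012 = -2.999/-3.012 = 0.996 min.

0.996 min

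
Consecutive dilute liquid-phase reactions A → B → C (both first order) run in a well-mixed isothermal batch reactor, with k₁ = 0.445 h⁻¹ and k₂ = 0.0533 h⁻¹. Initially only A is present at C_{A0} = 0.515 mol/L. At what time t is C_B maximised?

For first-order series the maximum of C_B occurs at t_opt = ln(k₂/k₁)/(k₂−k₁).
= ln(0.0533/0.445)/(0.0533−0.445) = ln(0.1198)/-0.3917 = -2.122/-0.3917 = 5.42 h.

5.42 h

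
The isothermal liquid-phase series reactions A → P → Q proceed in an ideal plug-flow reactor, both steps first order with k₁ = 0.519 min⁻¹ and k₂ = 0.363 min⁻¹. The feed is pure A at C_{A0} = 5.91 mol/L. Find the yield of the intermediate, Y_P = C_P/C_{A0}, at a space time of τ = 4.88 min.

For first-order series with pure A initially, C_P(τ) = k₁C_{A0}/(k₂−k₁)·(e^(−k₁τ) − e^(−k₂τ)).
e^(−k₁τ) = e^(−0.519×4.88) = e^(−2.533) = 0.07944; e^(−k₂τ) = e^(−1.771) = 0.1701.
C_P = 0.519×5.91/(0.363−0.519) × (0.07944−0.1701) = (-19.66)×(-0.09065) = 1.782 mol/L.
Y_P = C_P/C_{A0} = 1.782/5.91 = 0.302.

0.302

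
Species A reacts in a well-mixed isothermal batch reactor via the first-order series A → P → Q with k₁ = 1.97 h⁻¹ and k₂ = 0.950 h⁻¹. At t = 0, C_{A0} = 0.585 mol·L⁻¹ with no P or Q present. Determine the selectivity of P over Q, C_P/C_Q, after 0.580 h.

For first-order series with pure A initially, C_P(t) = k₁C_{A0}/(k₂−k₁)·(e^(−k₁t) − e^(−k₂t)).
e^(−k₁t) = e^(−1.97×0.580) = e^(−1.143) = 0.3190; e^(−k₂t) = e^(−0.5510) = 0.5764.
C_P = 1.97×0.585/(0.950−1.97) × (0.3190−0.5764) = (-1.130)×(-0.2574) = 0.2908 mol·L⁻¹.
C_A = C_{A0}e^(−k₁t) = 0.1866 mol·L⁻¹, so C_Q = C_{A0}−C_A−C_P = 0.1076 mol·L⁻¹; C_P/C_Q = 2.70.

2.70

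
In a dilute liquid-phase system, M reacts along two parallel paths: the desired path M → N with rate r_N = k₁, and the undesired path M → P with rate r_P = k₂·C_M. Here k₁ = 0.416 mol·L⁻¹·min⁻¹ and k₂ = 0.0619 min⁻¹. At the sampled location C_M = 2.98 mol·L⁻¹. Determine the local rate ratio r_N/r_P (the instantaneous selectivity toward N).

2.26

S_{N/P} = r_N/r_P = (k₁)/(k₂·C_M) = (k₁/k₂)·C_M⁻¹.
= (0.416) / (0.0619×2.980) = 0.4160/0.1845 = 2.26.
The undesired path is higher order in M, so low C_M (CSTR or dilute feed) favours N.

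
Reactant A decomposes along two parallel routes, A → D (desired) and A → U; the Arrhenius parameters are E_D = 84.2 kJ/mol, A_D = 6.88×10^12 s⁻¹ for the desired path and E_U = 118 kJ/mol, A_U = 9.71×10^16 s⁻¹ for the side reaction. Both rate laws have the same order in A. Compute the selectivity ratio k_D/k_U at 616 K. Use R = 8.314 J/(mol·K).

0.0521

Since both paths have the same order in A, the concentration cancels and S_{D/U} = k_D/k_U = (A_D/A_U)·exp[(E_U−E_D)/(RT)].
(E_U−E_D)/(RT) = (118−84.2)×10³/(8.314×616) = 33800/5121 = 6.600.
k_D/k_U = (6.88×10^12/9.71×10^16)·exp(6.600) = 7.085×10^-5 × 734.9 = 0.0521.
Since E_D < E_U, lowering the temperature improves selectivity toward D.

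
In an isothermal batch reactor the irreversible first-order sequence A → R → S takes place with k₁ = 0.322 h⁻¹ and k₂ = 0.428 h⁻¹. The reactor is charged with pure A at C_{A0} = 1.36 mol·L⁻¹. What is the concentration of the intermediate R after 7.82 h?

The intermediate concentration in a first-order A→B→C sequence is C_R = k₁C_{A0}(e^(−k₁t) − e^(−k₂t))/(k₂−k₁).
e^(−k₁t) = e^(−0.322×7.82) = e^(−2.518) = 0.08062; e^(−k₂t) = e^(−3.347) = 0.03519.
C_R = 0.322×1.36/(0.428−0.322) × (0.08062−0.03519) = 4.131×0.04543 = 0.1877 mol·L⁻¹.

0.188 mol·L⁻¹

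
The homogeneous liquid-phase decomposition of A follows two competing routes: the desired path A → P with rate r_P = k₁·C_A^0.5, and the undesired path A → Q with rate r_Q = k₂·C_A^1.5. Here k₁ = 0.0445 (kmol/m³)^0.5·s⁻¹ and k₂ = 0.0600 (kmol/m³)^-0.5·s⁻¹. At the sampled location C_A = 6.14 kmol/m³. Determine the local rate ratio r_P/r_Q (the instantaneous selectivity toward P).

0.121

S_{P/Q} = r_P/r_Q = (k₁·C_A^0.5)/(k₂·C_A^1.5) = (k₁/k₂)·C_A⁻¹.
= (0.0445×6.140^0.5) / (0.0600×6.140^1.5) = 0.1103/0.9129 = 0.121.
The undesired path is higher order in A, so low C_A (CSTR or dilute feed) favours P.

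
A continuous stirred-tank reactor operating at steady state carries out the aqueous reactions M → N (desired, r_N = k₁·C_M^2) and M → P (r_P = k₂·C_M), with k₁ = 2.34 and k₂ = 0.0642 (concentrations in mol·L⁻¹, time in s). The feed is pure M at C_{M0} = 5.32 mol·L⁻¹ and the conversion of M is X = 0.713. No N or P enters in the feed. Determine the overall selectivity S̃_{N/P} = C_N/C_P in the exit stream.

Exit C_M = C_{M0}(1−X) = 5.32×0.287 = 1.527 mol·L⁻¹.
Rates in a CSTR are evaluated at the outlet concentration: r_N = 2.34×1.527^2 = 5.455, r_P = 0.0642×1.527 = 0.09802.
Overall selectivity = C_N/C_P = r_Nτ/(r_Pτ) = r_N/r_P = 55.7.

55.7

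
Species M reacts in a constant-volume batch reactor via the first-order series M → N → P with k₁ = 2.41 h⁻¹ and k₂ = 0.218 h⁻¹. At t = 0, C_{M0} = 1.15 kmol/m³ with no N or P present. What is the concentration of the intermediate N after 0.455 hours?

Solving the coupled first-order balances gives C_N(t) = [k₁/(k₂−k₁)]·C_{M0}·(e^(−k₁t) − e^(−k₂t)).
e^(−k₁t) = e^(−2.41×0.455) = e^(−1.097) = 0.3340; e^(−k₂t) = e^(−0.09919) = 0.9056.
C_N = 2.41×1.15/(0.218−2.41) × (0.3340−0.9056) = (-1.264)×(-0.5715) = 0.7226 kmol/m³.

0.723 kmol/m³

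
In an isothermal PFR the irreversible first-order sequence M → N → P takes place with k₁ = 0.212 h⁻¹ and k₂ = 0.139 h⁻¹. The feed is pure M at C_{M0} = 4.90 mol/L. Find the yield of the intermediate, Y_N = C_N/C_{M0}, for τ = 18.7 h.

0.161

For first-order series with pure M initially, C_N(τ) = k₁C_{M0}/(k₂−k₁)·(e^(−k₁τ) − e^(−k₂τ)).
e^(−k₁τ) = e^(−0.212×18.7) = e^(−3.964) = 0.01898; e^(−k₂τ) = e^(−2.599) = 0.07433.
C_N = 0.212×4.90/(0.139−0.212) × (0.01898−0.07433) = (-14.23)×(-0.05535) = 0.7876 mol/L.
Y_N = C_N/C_{M0} = 0.7876/4.90 = 0.161.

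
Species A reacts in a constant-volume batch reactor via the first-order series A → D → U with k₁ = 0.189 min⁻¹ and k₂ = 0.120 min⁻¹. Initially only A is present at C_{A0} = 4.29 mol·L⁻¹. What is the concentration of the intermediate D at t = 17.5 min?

The intermediate concentration in a first-order A→B→C sequence is C_D = k₁C_{A0}(e^(−k₁t) − e^(−k₂t))/(k₂−k₁).
e^(−k₁t) = e^(−0.189×17.5) = e^(−3.308) = 0.03661; e^(−k₂t) = e^(−2.100) = 0.1225.
C_D = 0.189×4.29/(0.120−0.189) × (0.03661−0.1225) = (-11.75)×(-0.08585) = 1.009 mol·L⁻¹.

1.01 mol·L⁻¹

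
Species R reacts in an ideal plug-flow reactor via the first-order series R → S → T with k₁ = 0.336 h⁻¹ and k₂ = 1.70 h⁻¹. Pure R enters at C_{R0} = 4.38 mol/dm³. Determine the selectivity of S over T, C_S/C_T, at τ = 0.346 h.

For first-order series with pure R initially, C_S(τ) = k₁C_{R0}/(k₂−k₁)·(e^(−k₁τ) − e^(−k₂τ)).
e^(−k₁τ) = e^(−0.336×0.346) = e^(−0.1163) = 0.8902; e^(−k₂τ) = e^(−0.5882) = 0.5553.
C_S = 0.336×4.38/(1.70−0.336) × (0.8902−0.5553) = 1.079×0.3349 = 0.3614 mol/dm³.
C_R = C_{R0}e^(−k₁τ) = 3.899 mol/dm³, so C_T = C_{R0}−C_R−C_S = 0.1194 mol/dm³; C_S/C_T = 3.03.

3.03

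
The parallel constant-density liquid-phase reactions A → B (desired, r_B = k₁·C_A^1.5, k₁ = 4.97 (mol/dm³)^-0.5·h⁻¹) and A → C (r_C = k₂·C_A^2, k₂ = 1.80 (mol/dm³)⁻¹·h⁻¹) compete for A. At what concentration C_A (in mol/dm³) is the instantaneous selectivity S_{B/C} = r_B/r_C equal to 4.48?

S_{B/C} = (k₁/k₂)·C_A^-0.5 ⇒ C_A = (S·k₂/k₁)^(-2).
= (4.48×1.80/4.97)^(-2) = (1.623)^(-2) = 0.380 mol/dm³.

0.380 mol/dm³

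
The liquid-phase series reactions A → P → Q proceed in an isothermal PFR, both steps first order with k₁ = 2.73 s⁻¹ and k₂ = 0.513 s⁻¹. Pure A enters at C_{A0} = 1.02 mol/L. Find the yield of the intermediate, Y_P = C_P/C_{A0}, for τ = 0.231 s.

For first-order series with pure A initially, C_P(τ) = k₁C_{A0}/(k₂−k₁)·(e^(−k₁τ) − e^(−k₂τ)).
e^(−k₁τ) = e^(−2.73×0.231) = e^(−0.6306) = 0.5323; e^(−k₂τ) = e^(−0.1185) = 0.8882.
C_P = 2.73×1.02/(0.513−2.73) × (0.5323−0.8882) = (-1.256)×(-0.3560) = 0.4471 mol/L.
Y_P = C_P/C_{A0} = 0.4471/1.02 = 0.438.

0.438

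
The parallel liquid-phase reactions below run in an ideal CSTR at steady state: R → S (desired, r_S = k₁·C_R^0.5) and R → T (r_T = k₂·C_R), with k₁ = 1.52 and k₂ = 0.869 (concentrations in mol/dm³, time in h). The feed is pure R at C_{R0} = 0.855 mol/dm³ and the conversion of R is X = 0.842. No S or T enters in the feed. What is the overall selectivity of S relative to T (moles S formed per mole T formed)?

Exit C_R = C_{R0}(1−X) = 0.855×0.158 = 0.1351 mol/dm³.
A CSTR operates uniformly at the exit composition, giving r_S = 0.5587 and r_T = 0.1174 (each k·C_R^n at C_R = 0.1351).
Overall selectivity = C_S/C_T = r_Sτ/(r_Tτ) = r_S/r_T = 4.76.

4.76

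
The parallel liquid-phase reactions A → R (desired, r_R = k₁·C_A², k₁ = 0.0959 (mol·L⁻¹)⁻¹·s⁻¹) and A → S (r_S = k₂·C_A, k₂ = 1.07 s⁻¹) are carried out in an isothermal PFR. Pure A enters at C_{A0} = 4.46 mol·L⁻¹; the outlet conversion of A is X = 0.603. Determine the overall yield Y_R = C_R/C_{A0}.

C_A = C_{A0}(1−X) = 1.771 mol·L⁻¹.
Along a PFR/batch, dC_S/dC_A = −r_S/(r_R+r_S) = −k₂/(k₂+k₁·C_A).
Integrating from C_{A0} to C_A: C_S = (1.07/0.0959)·ln[(1.07+0.0959·4.46)/(1.07+0.0959·1.77)] = 11.16·ln(1.498/1.240) = 2.109 mol·L⁻¹.
Then C_R = (C_{A0}−C_A) − C_S = 2.689 − 2.109 = 0.5808 mol·L⁻¹.
Y_R = C_R/C_{A0} = 0.5808/4.46 = 0.130.

0.130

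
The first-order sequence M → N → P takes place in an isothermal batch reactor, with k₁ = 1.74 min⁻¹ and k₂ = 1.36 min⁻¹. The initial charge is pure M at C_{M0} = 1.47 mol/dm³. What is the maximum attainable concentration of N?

0.609 mol/dm³

At the optimum, C_{N,max}/C_{M0} = (k₁/k₂)^[k₂/(k₂−k₁)].
= (1.74/1.36)^(1.36/(1.36−1.74)) = (1.279)^(-3.579) = 0.4140.
C_{N,max} = 0.4140×1.47 = 0.609 mol/dm³.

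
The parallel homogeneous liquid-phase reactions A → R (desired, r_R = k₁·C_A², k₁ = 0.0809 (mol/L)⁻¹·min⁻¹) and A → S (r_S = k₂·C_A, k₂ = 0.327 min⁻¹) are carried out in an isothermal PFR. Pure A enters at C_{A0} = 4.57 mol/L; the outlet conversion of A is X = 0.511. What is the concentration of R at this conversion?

1.06 mol/L

C_A = C_{A0}(1−X) = 2.235 mol/L.
Along a PFR/batch, dC_S/dC_A = −r_S/(r_R+r_S) = −k₂/(k₂+k₁·C_A).
Integrating from C_{A0} to C_A: C_S = (0.327/0.0809)·ln[(0.327+0.0809·4.57)/(0.327+0.0809·2.23)] = 4.042·ln(0.6967/0.5078) = 1.279 mol/L.
Then C_R = (C_{A0}−C_A) − C_S = 2.335 − 1.279 = 1.057 mol/L.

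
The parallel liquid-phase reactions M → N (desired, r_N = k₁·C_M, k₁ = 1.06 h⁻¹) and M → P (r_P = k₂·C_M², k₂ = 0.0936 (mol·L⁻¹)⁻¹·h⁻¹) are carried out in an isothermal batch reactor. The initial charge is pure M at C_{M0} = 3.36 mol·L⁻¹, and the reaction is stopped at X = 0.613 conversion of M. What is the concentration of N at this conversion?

1.71 mol·L⁻¹

C_M = C_{M0}(1−X) = 1.300 mol·L⁻¹.
Along a PFR/batch, dC_N/dC_M = −r_N/(r_N+r_P) = −k₁/(k₁+k₂·C_M).
Integrating from C_{M0} to C_M: C_N = (1.06/0.0936)·ln[(1.06+0.0936·3.36)/(1.06+0.0936·1.30)] = 11.32·ln(1.374/1.182) = 1.711 mol·L⁻¹.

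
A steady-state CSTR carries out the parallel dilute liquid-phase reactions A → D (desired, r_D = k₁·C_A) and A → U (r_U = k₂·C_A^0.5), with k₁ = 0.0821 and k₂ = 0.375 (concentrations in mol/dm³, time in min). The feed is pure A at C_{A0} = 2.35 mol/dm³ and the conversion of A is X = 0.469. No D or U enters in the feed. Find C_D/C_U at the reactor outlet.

0.245

Exit C_A = C_{A0}(1−X) = 2.35×0.531 = 1.248 mol/dm³.
In a CSTR the entire volume is at exit conditions, so r_D = 0.0821×1.248 = 0.1024 and r_U = 0.375×1.248^0.5 = 0.4189.
Overall selectivity = C_D/C_U = r_Dτ/(r_Uτ) = r_D/r_U = 0.245.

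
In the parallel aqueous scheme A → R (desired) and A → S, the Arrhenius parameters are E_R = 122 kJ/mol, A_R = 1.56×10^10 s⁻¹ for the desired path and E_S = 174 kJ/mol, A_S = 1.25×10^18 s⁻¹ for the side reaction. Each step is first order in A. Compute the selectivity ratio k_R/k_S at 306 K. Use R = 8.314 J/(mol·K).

9.40

With equal orders, S_{R/S} = k_R/k_S = (A_R/A_S)·exp[(E_S−E_R)/(RT)].
(E_S−E_R)/(RT) = (174−122)×10³/(8.314×306) = 52000/2544 = 20.44.
k_R/k_S = (1.56×10^10/1.25×10^18)·exp(20.44) = 1.248×10^-8 × 7.530×10^8 = 9.40.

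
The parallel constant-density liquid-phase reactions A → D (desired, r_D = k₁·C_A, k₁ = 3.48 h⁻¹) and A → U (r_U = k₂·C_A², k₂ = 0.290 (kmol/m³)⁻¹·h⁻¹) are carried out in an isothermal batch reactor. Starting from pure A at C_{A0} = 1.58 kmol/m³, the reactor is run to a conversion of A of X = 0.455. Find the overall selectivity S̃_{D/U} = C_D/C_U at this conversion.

9.86

C_A = C_{A0}(1−X) = 0.8611 kmol/m³.
Along a PFR/batch, dC_D/dC_A = −r_D/(r_D+r_U) = −k₁/(k₁+k₂·C_A).
Integrating from C_{A0} to C_A: C_D = (3.48/0.290)·ln[(3.48+0.290·1.58)/(3.48+0.290·0.861)] = 12.00·ln(3.938/3.730) = 0.6527 kmol/m³.
C_U = (C_{A0}−C_A)−C_D = 0.06621 kmol/m³; S̃_{D/U} = 0.6527/0.06621 = 9.86.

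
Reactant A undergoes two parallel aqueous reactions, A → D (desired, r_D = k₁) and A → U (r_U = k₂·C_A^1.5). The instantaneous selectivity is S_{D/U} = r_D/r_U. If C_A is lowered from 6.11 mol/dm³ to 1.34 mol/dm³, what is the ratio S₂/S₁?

S_{D/U} = (k₁/k₂)·C_A^-1.5, so S₂/S₁ = (C_{A,2}/C_{A,1})^-1.5.
= (1.34/6.11)^(-1.5) = (0.2193)^(-1.5) = 9.74.

9.74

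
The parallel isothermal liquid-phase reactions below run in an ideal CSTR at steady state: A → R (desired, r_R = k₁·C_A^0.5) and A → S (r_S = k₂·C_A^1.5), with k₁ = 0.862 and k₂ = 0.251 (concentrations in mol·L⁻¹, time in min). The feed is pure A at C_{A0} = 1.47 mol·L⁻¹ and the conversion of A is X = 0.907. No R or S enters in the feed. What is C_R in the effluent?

Exit C_A = C_{A0}(1−X) = 1.47×0.0930 = 0.1367 mol·L⁻¹.
In a CSTR the entire volume is at exit conditions, so r_R = 0.862×0.1367^0.5 = 0.3187 and r_S = 0.251×0.1367^1.5 = 0.01269.
Fraction of consumed A going to R: r_R/(r_R+r_S) = 0.9617.
C_R = 0.9617·C_{A0}·X = 0.9617×1.47×0.907 = 1.28 mol·L⁻¹.

1.28 mol·L⁻¹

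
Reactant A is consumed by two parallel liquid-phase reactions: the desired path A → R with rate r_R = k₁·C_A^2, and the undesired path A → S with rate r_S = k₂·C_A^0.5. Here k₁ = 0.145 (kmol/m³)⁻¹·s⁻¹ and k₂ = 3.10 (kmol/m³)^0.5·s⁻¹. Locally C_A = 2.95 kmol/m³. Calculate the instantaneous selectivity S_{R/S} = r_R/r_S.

0.237

S_{R/S} = r_R/r_S = (k₁·C_A^2)/(k₂·C_A^0.5) = (k₁/k₂)·C_A^1.5.
= (0.145×2.950^2) / (3.10×2.950^0.5) = 1.262/5.324 = 0.237.
Since the desired path is higher order in A, keeping C_A high (PFR or concentrated feed) favours R.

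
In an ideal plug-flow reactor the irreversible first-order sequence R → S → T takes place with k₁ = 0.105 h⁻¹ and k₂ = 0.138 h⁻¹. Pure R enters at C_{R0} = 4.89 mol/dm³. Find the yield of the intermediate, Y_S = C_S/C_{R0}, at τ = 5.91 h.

0.303

For first-order series with pure R initially, C_S(τ) = k₁C_{R0}/(k₂−k₁)·(e^(−k₁τ) − e^(−k₂τ)).
e^(−k₁τ) = e^(−0.105×5.91) = e^(−0.6206) = 0.5376; e^(−k₂τ) = e^(−0.8156) = 0.4424.
C_S = 0.105×4.89/(0.138−0.105) × (0.5376−0.4424) = 15.56×0.09527 = 1.482 mol/dm³.
Y_S = C_S/C_{R0} = 1.482/4.89 = 0.303.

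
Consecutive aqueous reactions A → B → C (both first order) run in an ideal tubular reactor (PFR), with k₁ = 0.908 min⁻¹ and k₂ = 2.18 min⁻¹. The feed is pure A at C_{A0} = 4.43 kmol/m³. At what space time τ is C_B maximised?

0.689 min

The intermediate peaks when r₁ = r₂, i.e. k₁e^(−k₁τ) = k₂e^(−k₂τ), giving τ_opt = ln(k₂/k₁)/(k₂−k₁).
= ln(2.18/0.908)/(2.18−0.908) = ln(2.401)/1.272 = 0.8758/1.272 = 0.689 min.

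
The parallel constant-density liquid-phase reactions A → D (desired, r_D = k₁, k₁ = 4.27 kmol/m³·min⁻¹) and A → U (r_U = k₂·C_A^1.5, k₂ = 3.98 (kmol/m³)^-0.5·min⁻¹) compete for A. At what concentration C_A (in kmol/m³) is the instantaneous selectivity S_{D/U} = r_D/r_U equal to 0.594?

1.48 kmol/m³

S_{D/U} = (k₁/k₂)·C_A^-1.5 ⇒ C_A = (S·k₂/k₁)^(1/(-1.5)).
= (0.594×3.98/4.27)^(-0.6667) = (0.5537)^(-0.6667) = 1.48 kmol/m³.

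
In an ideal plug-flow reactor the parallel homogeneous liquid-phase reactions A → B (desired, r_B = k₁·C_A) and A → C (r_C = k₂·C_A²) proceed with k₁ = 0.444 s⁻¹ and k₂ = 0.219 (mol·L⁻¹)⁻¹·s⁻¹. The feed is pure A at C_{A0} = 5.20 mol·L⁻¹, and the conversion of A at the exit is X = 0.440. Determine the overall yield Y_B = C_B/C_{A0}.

C_A = C_{A0}(1−X) = 2.912 mol·L⁻¹.
Along a PFR/batch, dC_B/dC_A = −r_B/(r_B+r_C) = −k₁/(k₁+k₂·C_A).
Integrating from C_{A0} to C_A: C_B = (0.444/0.219)·ln[(0.444+0.219·5.20)/(0.444+0.219·2.91)] = 2.027·ln(1.583/1.082) = 0.7717 mol·L⁻¹.
Y_B = C_B/C_{A0} = 0.7717/5.20 = 0.148.

0.148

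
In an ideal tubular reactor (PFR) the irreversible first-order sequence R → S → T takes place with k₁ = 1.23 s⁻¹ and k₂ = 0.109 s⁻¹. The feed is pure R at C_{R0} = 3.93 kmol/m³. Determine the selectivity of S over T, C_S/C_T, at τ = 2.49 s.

For first-order series with pure R initially, C_S(τ) = k₁C_{R0}/(k₂−k₁)·(e^(−k₁τ) − e^(−k₂τ)).
e^(−k₁τ) = e^(−1.23×2.49) = e^(−3.063) = 0.04676; e^(−k₂τ) = e^(−0.2714) = 0.7623.
C_S = 1.23×3.93/(0.109−1.23) × (0.04676−0.7623) = (-4.312)×(-0.7155) = 3.086 kmol/m³.
C_R = C_{R0}e^(−k₁τ) = 0.1838 kmol/m³, so C_T = C_{R0}−C_R−C_S = 0.6607 kmol/m³; C_S/C_T = 4.67.

4.67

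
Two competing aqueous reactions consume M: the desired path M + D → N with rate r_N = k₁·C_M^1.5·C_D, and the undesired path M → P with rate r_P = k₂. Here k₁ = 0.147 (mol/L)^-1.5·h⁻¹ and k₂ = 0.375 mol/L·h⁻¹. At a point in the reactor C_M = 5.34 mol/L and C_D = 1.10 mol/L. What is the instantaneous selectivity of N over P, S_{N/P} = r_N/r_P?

5.32

S_{N/P} = r_N/r_P = (k₁·C_M^1.5·C_D)/(k₂) = (k₁/k₂)·C_M^1.5·C_D.
= (0.147×5.340^1.5×1.100) / (0.375) = 1.995/0.3750 = 5.32.
Since the desired path is higher order in M, keeping C_M high (PFR or concentrated feed) favours N.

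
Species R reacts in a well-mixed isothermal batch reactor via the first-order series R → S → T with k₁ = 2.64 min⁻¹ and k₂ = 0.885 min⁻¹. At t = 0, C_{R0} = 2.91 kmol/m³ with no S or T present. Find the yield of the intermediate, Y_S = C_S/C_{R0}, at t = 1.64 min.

Solving the coupled first-order balances gives C_S(t) = [k₁/(k₂−k₁)]·C_{R0}·(e^(−k₁t) − e^(−k₂t)).
e^(−k₁t) = e^(−2.64×1.64) = e^(−4.330) = 0.01317; e^(−k₂t) = e^(−1.451) = 0.2342.
C_S = 2.64×2.91/(0.885−2.64) × (0.01317−0.2342) = (-4.377)×(-0.2211) = 0.9677 kmol/m³.
Y_S = C_S/C_{R0} = 0.9677/2.91 = 0.333.

0.333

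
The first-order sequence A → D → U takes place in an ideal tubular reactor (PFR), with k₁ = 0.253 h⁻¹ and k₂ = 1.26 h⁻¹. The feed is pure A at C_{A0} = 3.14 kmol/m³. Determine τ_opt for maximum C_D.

For first-order series the maximum of C_D occurs at τ_opt = ln(k₂/k₁)/(k₂−k₁).
= ln(1.26/0.253)/(1.26−0.253) = ln(4.980)/1.007 = 1.605/1.007 = 1.59 h.

1.59 h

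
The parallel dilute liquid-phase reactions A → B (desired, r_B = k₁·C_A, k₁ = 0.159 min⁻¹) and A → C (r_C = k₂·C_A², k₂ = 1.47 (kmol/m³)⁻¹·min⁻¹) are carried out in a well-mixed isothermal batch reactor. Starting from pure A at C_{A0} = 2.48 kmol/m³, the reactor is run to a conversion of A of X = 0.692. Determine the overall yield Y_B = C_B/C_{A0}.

0.0474

C_A = C_{A0}(1−X) = 0.7638 kmol/m³.
Along a PFR/batch, dC_B/dC_A = −r_B/(r_B+r_C) = −k₁/(k₁+k₂·C_A).
Integrating from C_{A0} to C_A: C_B = (0.159/1.47)·ln[(0.159+1.47·2.48)/(0.159+1.47·0.764)] = 0.1082·ln(3.805/1.282) = 0.1177 kmol/m³.
Y_B = C_B/C_{A0} = 0.1177/2.48 = 0.0474.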